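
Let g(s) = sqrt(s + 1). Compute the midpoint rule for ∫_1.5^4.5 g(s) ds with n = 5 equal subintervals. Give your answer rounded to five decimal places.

5.96540

Δs = (4.5 − 1.5)/5 = 0.6.
Midpoints: 1.8, 2.4, 3, 3.6, 4.2.
g(1.8) ≈ 1.67332, g(2.4) ≈ 1.84391, g(3) ≈ 2.00000, g(3.6) ≈ 2.14476, g(4.2) ≈ 2.28035.
Sum = Δs · [g(1.8) + g(2.4) + g(3) + g(3.6) + g(4.2)].
Sum ≈ 5.96540.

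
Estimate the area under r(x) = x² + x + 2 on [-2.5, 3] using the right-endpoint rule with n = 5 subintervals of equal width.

32.23

Δx = (3 − (-2.5))/5 = 1.1.
Right endpoints: -1.4, -0.3, 0.8, 1.9, 3.
r(-1.4) = 2.56, r(-0.3) = 1.79, r(0.8) = 3.44, r(1.9) = 7.51, r(3) = 14.
Sum = Δx · [r(-1.4) + r(-0.3) + r(0.8) + r(1.9) + r(3)].
Sum = 32.23.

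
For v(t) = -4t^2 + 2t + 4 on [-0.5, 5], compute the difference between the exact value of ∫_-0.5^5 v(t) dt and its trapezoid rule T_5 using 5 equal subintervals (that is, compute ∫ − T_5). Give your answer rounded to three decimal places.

Exact integral: ∫_-0.5^5 v(t) dt ≈ -120.08333.
T_5 = -124.52.
Error ≈ -120.08333 − (-124.52) ≈ 4.437.

4.437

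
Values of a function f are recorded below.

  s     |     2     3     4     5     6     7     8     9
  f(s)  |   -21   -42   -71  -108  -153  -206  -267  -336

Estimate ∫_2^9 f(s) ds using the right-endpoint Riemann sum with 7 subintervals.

-1183

Δs = 1.
Sum = 1·[(-42) + (-71) + (-108) + (-153) + (-206) + (-267) + (-336)] = -1183.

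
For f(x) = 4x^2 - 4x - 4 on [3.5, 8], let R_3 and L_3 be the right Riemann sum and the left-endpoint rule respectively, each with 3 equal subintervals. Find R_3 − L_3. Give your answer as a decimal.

283.5

R_3 = 652.5.
L_3 = 369.
R_3 − L_3 = 283.5.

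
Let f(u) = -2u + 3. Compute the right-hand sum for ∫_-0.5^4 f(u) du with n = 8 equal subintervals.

-4.78125

Δu = (4 − (-0.5))/8 = 0.5625.
Right endpoints: 0.0625, 0.625, 1.1875, 1.75, 2.3125, 2.875, 3.4375, 4.
f(0.0625) = 2.875, f(0.625) = 1.75, f(1.1875) = 0.625, f(1.75) = -0.5, f(2.3125) = -1.625, f(2.875) = -2.75, f(3.4375) = -3.875, f(4) = -5.
Sum = Δu · [f(0.0625) + f(0.625) + f(1.1875) + ...].
Sum = -4.78125.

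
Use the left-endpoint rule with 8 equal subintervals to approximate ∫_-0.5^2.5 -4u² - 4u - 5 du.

-41.53125

Δu = (2.5 − (-0.5))/8 = 0.375.
Left endpoints: -0.5, -0.125, 0.25, 0.625, 1, 1.375, 1.75, 2.125.
f(-0.5) = -4, f(-0.125) = -4.5625, f(0.25) = -6.25, f(0.625) = -9.0625, f(1) = -13, f(1.375) = -18.0625, f(1.75) = -24.25, f(2.125) = -31.5625.
Sum = Δu · [f(-0.5) + f(-0.125) + f(0.25) + ...].
Sum = -41.53125.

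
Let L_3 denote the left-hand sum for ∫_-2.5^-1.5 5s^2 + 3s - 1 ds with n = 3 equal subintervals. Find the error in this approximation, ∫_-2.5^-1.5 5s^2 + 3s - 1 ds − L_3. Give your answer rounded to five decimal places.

-2.92593

Exact integral: ∫_-2.5^-1.5 f(s) ds ≈ 13.4166667.
L_3 ≈ 16.3425926.
Error ≈ 13.4166667 − 16.3425926 ≈ -2.92593.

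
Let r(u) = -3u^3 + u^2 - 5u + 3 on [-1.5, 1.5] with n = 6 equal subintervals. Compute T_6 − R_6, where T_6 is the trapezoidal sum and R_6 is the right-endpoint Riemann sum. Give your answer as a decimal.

8.8125

T_6 = 11.375.
R_6 = 2.5625.
T_6 − R_6 = 8.8125.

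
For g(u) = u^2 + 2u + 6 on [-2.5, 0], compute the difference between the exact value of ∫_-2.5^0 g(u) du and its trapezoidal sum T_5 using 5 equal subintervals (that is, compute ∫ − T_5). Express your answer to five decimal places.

-0.10417

Exact integral: ∫_-2.5^0 g(u) du ≈ 13.9583333.
T_5 = 14.0625.
Error ≈ 13.9583333 − 14.0625 ≈ -0.10417.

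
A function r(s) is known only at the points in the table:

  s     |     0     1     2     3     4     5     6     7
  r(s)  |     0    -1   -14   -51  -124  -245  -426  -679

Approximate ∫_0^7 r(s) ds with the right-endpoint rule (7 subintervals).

Δs = 1.
Sum = 1·[(-1) + (-14) + (-51) + (-124) + (-245) + (-426) + (-679)] = -1540.

-1540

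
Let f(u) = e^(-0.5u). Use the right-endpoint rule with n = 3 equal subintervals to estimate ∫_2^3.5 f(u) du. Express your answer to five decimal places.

0.34170

Δu = (3.5 − 2)/3 = 0.5.
Right endpoints: 2.5, 3, 3.5.
f(2.5) ≈ 0.28650, f(3) ≈ 0.22313, f(3.5) ≈ 0.17377.
Sum = Δu · [f(2.5) + f(3) + f(3.5)].
Sum ≈ 0.34170.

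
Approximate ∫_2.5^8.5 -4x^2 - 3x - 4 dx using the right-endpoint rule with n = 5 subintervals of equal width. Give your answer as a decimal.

Δx = (8.5 − 2.5)/5 = 1.2.
Right endpoints: 3.7, 4.9, 6.1, 7.3, 8.5.
f(3.7) = -69.86, f(4.9) = -114.74, f(6.1) = -171.14, f(7.3) = -239.06, f(8.5) = -318.5.
Sum = Δx · [f(3.7) + f(4.9) + f(6.1) + f(7.3) + f(8.5)].
Sum = -1095.96.

-1095.96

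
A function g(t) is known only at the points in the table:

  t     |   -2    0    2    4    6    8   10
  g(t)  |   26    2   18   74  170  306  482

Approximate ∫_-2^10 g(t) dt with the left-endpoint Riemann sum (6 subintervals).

1192

Δt = 2.
Sum = 2·[26 + 2 + 18 + 74 + 170 + 306] = 1192.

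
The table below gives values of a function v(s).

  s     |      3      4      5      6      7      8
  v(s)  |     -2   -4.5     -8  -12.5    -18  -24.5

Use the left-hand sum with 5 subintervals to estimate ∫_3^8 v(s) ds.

Δs = 1.
Sum = 1·[(-2) + (-4.5) + (-8) + (-12.5) + (-18)] = -45.

-45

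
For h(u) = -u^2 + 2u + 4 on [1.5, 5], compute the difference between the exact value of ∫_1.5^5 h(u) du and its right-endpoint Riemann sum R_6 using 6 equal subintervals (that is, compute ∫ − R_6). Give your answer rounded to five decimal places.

4.79225

Exact integral: ∫_1.5^5 h(u) du ≈ -3.7916667.
R_6 ≈ -8.5839120.
Error ≈ -3.7916667 − (-8.5839120) ≈ 4.79225.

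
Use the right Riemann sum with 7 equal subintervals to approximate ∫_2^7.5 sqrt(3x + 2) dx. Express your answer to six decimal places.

22.742021

Δx = (7.5 − 2)/7 = 11/14.
Right endpoints: 39/14, 25/7, 61/14, 36/7, 83/14, 47/7, 7.5.
f(39/14) ≈ 3.218252, f(25/7) ≈ 3.565710, f(61/14) ≈ 3.882194, f(36/7) ≈ 4.174754, f(83/14) ≈ 4.448114, f(47/7) ≈ 4.705620, f(7.5) ≈ 4.949747.
Sum = Δx · [f(39/14) + f(25/7) + f(61/14) + ...].
Sum ≈ 22.742021.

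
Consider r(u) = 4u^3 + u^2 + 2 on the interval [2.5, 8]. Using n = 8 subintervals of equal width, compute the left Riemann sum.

3558.7578125

Δu = (8 − 2.5)/8 = 0.6875.
Left endpoints: 2.5, 3.1875, 3.875, 4.5625, 5.25, 5.9375, 6.625, 7.3125.
r(2.5) = 70.75, r(3.1875) = 145103/1024, r(3.875) = 249.7578125, r(4.5625) = 412381/1024, r(5.25) = 608.375, r(5.9375) = 895523/1024, r(6.625) = 1208.9921875, r(7.3125) = 1658417/1024.
Sum = Δu · [r(2.5) + r(3.1875) + r(3.875) + ...].
Sum = 3558.7578125.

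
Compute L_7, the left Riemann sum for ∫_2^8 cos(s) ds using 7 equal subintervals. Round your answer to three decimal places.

-0.041

Δs = (8 − 2)/7 = 6/7.
Left endpoints: 2, 20/7, 26/7, 32/7, 38/7, 44/7, 50/7.
f(2) ≈ -0.416, f(20/7) ≈ -0.960, f(26/7) ≈ -0.840, f(32/7) ≈ -0.140, f(38/7) ≈ 0.657, f(44/7) ≈ 1.000, f(50/7) ≈ 0.653.
Sum = Δs · [f(2) + f(20/7) + f(26/7) + ...].
Sum ≈ -0.041.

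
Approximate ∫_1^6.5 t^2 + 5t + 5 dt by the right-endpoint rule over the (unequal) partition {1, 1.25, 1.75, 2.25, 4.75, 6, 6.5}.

Subinterval widths: 0.25, 0.5, 0.5, 2.5, 1.25, 0.5.
Right endpoints: 1.25, 1.75, 2.25, 4.75, 6, 6.5.
f(1.25) = 12.8125, f(1.75) = 16.8125, f(2.25) = 21.3125, f(4.75) = 51.3125, f(6) = 71, f(6.5) = 79.75.
Sum = Σ Δt_i · f(t_i).
Sum = 279.171875.

279.171875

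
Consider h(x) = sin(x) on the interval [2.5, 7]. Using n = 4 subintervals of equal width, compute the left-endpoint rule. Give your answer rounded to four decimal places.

-1.4204

Δx = (7 − 2.5)/4 = 1.125.
Left endpoints: 2.5, 3.625, 4.75, 5.875.
h(2.5) ≈ 0.5985, h(3.625) ≈ -0.4648, h(4.75) ≈ -0.9993, h(5.875) ≈ -0.3969.
Sum = Δx · [h(2.5) + h(3.625) + h(4.75) + h(5.875)].
Sum ≈ -1.4204.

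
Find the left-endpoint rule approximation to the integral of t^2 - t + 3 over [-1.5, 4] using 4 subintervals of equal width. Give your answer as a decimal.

Δt = (4 − (-1.5))/4 = 1.375.
Left endpoints: -1.5, -0.125, 1.25, 2.625.
f(-1.5) = 6.75, f(-0.125) = 3.140625, f(1.25) = 3.3125, f(2.625) = 7.265625.
Sum = Δt · [f(-1.5) + f(-0.125) + f(1.25) + f(2.625)].
Sum = 28.14453125.

28.14453125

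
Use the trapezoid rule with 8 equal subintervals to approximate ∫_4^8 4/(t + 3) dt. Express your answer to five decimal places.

1.80895

Δt = (8 − 4)/8 = 0.5.
f(4) = 4/7, f(4.5) = 8/15, f(5) = 0.5, f(5.5) = 8/17, f(6) = 4/9, f(6.5) = 8/19, f(7) = 0.4, f(7.5) = 8/21, f(8) = 4/11.
T_8 = (Δt/2)·[f(t_0) + 2f(t_1) + ... + 2f(t_{7}) + f(t_8)].
Sum ≈ 1.80895.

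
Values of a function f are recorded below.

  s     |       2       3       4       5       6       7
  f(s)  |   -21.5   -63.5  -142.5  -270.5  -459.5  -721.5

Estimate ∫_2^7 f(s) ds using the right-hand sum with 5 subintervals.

Δs = 1.
Sum = 1·[(-63.5) + (-142.5) + (-270.5) + (-459.5) + (-721.5)] = -1657.5.

-1657.5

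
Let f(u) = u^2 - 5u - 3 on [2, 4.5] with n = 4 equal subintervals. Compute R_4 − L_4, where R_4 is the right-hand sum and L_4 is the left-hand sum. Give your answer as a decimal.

R_4 = -19.08203125.
L_4 = -21.42578125.
R_4 − L_4 = 2.34375.

2.34375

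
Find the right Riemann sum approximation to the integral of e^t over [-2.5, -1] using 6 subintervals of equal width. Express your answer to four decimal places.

Δt = (-1 − (-2.5))/6 = 0.25.
Right endpoints: -2.25, -2, -1.75, -1.5, -1.25, -1.
f(-2.25) ≈ 0.1054, f(-2) ≈ 0.1353, f(-1.75) ≈ 0.1738, f(-1.5) ≈ 0.2231, f(-1.25) ≈ 0.2865, f(-1) ≈ 0.3679.
Sum = Δt · [f(-2.25) + f(-2) + f(-1.75) + ...].
Sum ≈ 0.3230.

0.3230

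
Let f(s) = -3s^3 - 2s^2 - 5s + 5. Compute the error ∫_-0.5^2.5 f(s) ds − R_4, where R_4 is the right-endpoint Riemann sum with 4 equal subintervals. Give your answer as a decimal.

Exact integral: ∫_-0.5^2.5 f(s) ds = -39.75.
R_4 = -70.6875.
Error = -39.75 − (-70.6875) = 30.9375.

30.9375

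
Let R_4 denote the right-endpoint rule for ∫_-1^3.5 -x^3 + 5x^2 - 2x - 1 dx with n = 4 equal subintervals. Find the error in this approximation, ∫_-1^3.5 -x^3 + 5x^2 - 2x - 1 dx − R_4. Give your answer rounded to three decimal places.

Exact integral: ∫_-1^3.5 f(x) dx = 20.109375.
R_4 ≈ 23.19434.
Error ≈ 20.109375 − 23.19434 ≈ -3.085.

-3.085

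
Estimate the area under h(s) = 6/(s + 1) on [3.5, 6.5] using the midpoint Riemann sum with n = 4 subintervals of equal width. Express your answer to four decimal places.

Δs = (6.5 − 3.5)/4 = 0.75.
Midpoints: 3.875, 4.625, 5.375, 6.125.
h(3.875) = 16/13, h(4.625) = 16/15, h(5.375) = 16/17, h(6.125) = 16/19.
Sum = Δs · [h(3.875) + h(4.625) + h(5.375) + h(6.125)].
Sum ≈ 3.0605.

3.0605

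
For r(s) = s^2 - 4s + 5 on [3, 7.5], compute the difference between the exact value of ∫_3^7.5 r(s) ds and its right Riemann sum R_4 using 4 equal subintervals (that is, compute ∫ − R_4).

Exact integral: ∫_3^7.5 r(s) ds = 59.625.
R_4 = 77.02734375.
Error = 59.625 − 77.02734375 = -17.40234375.

-17.40234375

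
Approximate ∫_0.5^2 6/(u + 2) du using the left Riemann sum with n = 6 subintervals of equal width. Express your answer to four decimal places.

Δu = (2 − 0.5)/6 = 0.25.
Left endpoints: 0.5, 0.75, 1, 1.25, 1.5, 1.75.
f(0.5) = 2.4, f(0.75) = 24/11, f(1) = 2, f(1.25) = 24/13, f(1.5) = 12/7, f(1.75) = 1.6.
Sum = Δu · [f(0.5) + f(0.75) + f(1) + ...].
Sum ≈ 2.9356.

2.9356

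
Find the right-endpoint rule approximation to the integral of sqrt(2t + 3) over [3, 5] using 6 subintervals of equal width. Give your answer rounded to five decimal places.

Δt = (5 − 3)/6 = 1/3.
Right endpoints: 10/3, 11/3, 4, 13/3, 14/3, 5.
f(10/3) ≈ 3.10913, f(11/3) ≈ 3.21455, f(4) ≈ 3.31662, f(13/3) ≈ 3.41565, f(14/3) ≈ 3.51188, f(5) ≈ 3.60555.
Sum = Δt · [f(10/3) + f(11/3) + f(4) + ...].
Sum ≈ 6.72446.

6.72446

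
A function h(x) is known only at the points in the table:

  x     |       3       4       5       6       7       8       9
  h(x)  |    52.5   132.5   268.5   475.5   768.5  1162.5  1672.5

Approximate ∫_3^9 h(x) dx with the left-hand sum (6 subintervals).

Δx = 1.
Sum = 1·[52.5 + 132.5 + 268.5 + 475.5 + 768.5 + 1162.5] = 2860.

2860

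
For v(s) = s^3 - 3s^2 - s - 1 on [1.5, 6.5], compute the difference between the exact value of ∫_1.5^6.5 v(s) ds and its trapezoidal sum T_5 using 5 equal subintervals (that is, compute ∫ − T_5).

Exact integral: ∫_1.5^6.5 v(s) ds = 148.75.
T_5 = 156.25.
Error = 148.75 − 156.25 = -7.5.

-7.5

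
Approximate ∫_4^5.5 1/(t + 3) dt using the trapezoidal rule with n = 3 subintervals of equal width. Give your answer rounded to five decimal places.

0.19429

Δt = (5.5 − 4)/3 = 0.5.
f(4) = 1/7, f(4.5) = 2/15, f(5) = 0.125, f(5.5) = 2/17.
T_3 = (Δt/2)·[f(t_0) + 2f(t_1) + 2f(t_2) + f(t_3)].
Sum ≈ 0.19429.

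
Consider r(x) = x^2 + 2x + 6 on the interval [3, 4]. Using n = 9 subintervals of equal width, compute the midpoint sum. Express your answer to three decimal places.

25.332

Δx = (4 − 3)/9 = 1/9.
Midpoints: 55/18, 19/6, 59/18, 61/18, 3.5, 65/18, 67/18, 23/6, 71/18.
r(55/18) = 6949/324, r(19/6) = 805/36, r(59/18) = 7549/324, r(61/18) = 7861/324, r(3.5) = 25.25, r(65/18) = 8509/324, r(67/18) = 8845/324, r(23/6) = 1021/36, r(71/18) = 9541/324.
Sum = Δx · [r(55/18) + r(19/6) + r(59/18) + ...].
Sum ≈ 25.332.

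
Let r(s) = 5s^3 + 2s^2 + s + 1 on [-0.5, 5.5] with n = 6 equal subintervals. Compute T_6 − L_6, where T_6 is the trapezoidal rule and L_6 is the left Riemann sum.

T_6 = 1315.25.
L_6 = 866.
T_6 − L_6 = 449.25.

449.25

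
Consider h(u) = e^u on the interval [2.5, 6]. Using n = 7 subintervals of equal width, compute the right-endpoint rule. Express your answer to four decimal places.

497.1751

Δu = (6 − 2.5)/7 = 0.5.
Right endpoints: 3, 3.5, 4, 4.5, 5, 5.5, 6.
h(3) ≈ 20.0855, h(3.5) ≈ 33.1155, h(4) ≈ 54.5982, h(4.5) ≈ 90.0171, h(5) ≈ 148.4132, h(5.5) ≈ 244.6919, h(6) ≈ 403.4288.
Sum = Δu · [h(3) + h(3.5) + h(4) + ...].
Sum ≈ 497.1751.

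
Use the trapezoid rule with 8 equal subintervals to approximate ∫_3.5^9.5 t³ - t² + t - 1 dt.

1770.65625

Δt = (9.5 − 3.5)/8 = 0.75.
f(3.5) = 33.125, f(4.25) = 61.953125, f(5) = 104, f(5.75) = 161.796875, f(6.5) = 237.875, f(7.25) = 334.765625, f(8) = 455, f(8.75) = 601.109375, f(9.5) = 775.625.
T_8 = (Δt/2)·[f(t_0) + 2f(t_1) + ... + 2f(t_{7}) + f(t_8)].
Sum = 1770.65625.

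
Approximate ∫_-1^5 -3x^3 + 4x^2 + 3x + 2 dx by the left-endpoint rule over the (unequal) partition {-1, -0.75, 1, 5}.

Subinterval widths: 0.25, 1.75, 4.
Left endpoints: -1, -0.75, 1.
f(-1) = 6, f(-0.75) = 3.265625, f(1) = 6.
Sum = Σ Δx_i · f(x_i).
Sum = 31.21484375.

31.21484375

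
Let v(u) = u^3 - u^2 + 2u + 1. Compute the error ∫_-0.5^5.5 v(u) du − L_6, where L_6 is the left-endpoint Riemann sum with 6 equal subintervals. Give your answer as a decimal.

67.75

Exact integral: ∫_-0.5^5.5 v(u) du = 209.25.
L_6 = 141.5.
Error = 209.25 − 141.5 = 67.75.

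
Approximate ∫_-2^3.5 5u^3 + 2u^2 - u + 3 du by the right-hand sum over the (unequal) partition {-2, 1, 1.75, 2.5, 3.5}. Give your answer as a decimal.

359.34765625

Subinterval widths: 3, 0.75, 0.75, 1.
Right endpoints: 1, 1.75, 2.5, 3.5.
f(1) = 9, f(1.75) = 34.171875, f(2.5) = 91.125, f(3.5) = 238.375.
Sum = Σ Δu_i · f(u_i).
Sum = 359.34765625.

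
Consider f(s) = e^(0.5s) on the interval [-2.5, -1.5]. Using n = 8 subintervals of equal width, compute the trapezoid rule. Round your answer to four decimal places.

0.3718

Δs = (-1.5 − (-2.5))/8 = 0.125.
f(-2.5) ≈ 0.2865, f(-2.375) ≈ 0.3050, f(-2.25) ≈ 0.3247, f(-2.125) ≈ 0.3456, f(-2) ≈ 0.3679, f(-1.875) ≈ 0.3916, f(-1.75) ≈ 0.4169, f(-1.625) ≈ 0.4437, f(-1.5) ≈ 0.4724.
T_8 = (Δs/2)·[f(s_0) + 2f(s_1) + ... + 2f(s_{7}) + f(s_8)].
Sum ≈ 0.3718.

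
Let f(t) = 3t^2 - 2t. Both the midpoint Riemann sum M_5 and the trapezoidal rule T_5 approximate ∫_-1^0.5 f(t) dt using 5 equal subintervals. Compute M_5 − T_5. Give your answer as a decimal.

M_5 = 1.84125.
T_5 = 1.9425.
M_5 − T_5 = -0.10125.

-0.10125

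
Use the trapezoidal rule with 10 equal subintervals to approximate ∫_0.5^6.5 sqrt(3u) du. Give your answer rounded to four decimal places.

18.7012

Δu = (6.5 − 0.5)/10 = 0.6.
f(0.5) ≈ 1.2247, f(1.1) ≈ 1.8166, f(1.7) ≈ 2.2583, f(2.3) ≈ 2.6268, f(2.9) ≈ 2.9496, f(3.5) ≈ 3.2404, f(4.1) ≈ 3.5071, f(4.7) ≈ 3.7550, f(5.3) ≈ 3.9875, f(5.9) ≈ 4.2071, f(6.5) ≈ 4.4159.
T_10 = (Δu/2)·[f(u_0) + 2f(u_1) + ... + 2f(u_{9}) + f(u_10)].
Sum ≈ 18.7012.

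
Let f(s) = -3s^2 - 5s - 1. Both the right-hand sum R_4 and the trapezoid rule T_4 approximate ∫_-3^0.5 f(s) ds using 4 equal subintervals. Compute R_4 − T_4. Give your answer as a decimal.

R_4 = -6.26171875.
T_4 = -10.08984375.
R_4 − T_4 = 3.828125.

3.828125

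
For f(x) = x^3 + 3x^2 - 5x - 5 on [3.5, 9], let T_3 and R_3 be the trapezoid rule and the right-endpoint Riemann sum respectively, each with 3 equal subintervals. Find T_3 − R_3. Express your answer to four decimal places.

T_3 ≈ 2156.496528.
R_3 ≈ 2949.298611.
T_3 − R_3 ≈ -792.8021.

-792.8021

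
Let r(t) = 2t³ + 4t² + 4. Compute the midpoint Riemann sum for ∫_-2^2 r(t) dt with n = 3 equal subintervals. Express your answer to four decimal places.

34.9630

Δt = (2 − (-2))/3 = 4/3.
Midpoints: -4/3, 0, 4/3.
r(-4/3) = 172/27, r(0) = 4, r(4/3) = 428/27.
Sum = Δt · [r(-4/3) + r(0) + r(4/3)].
Sum ≈ 34.9630.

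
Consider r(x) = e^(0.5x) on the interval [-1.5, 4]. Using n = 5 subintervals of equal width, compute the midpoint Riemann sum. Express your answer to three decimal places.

13.661

Δx = (4 − (-1.5))/5 = 1.1.
Midpoints: -0.95, 0.15, 1.25, 2.35, 3.45.
r(-0.95) ≈ 0.622, r(0.15) ≈ 1.078, r(1.25) ≈ 1.868, r(2.35) ≈ 3.238, r(3.45) ≈ 5.613.
Sum = Δx · [r(-0.95) + r(0.15) + r(1.25) + r(2.35) + r(3.45)].
Sum ≈ 13.661.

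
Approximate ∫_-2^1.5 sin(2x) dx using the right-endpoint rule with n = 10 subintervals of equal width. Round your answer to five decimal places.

Δx = (1.5 − (-2))/10 = 0.35.
Right endpoints: -1.65, -1.3, -0.95, -0.6, -0.25, 0.1, 0.45, 0.8, 1.15, 1.5.
f(-1.65) ≈ 0.15775, f(-1.3) ≈ -0.51550, f(-0.95) ≈ -0.94630, f(-0.6) ≈ -0.93204, f(-0.25) ≈ -0.47943, f(0.1) ≈ 0.19867, f(0.45) ≈ 0.78333, f(0.8) ≈ 0.99957, f(1.15) ≈ 0.74571, f(1.5) ≈ 0.14112.
Sum = Δx · [f(-1.65) + f(-1.3) + f(-0.95) + ...].
Sum ≈ 0.05351.

0.05351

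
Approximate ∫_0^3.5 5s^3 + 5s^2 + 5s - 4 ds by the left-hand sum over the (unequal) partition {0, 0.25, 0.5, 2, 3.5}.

97.97265625

Subinterval widths: 0.25, 0.25, 1.5, 1.5.
Left endpoints: 0, 0.25, 0.5, 2.
f(0) = -4, f(0.25) = -2.359375, f(0.5) = 0.375, f(2) = 66.
Sum = Σ Δs_i · f(s_i).
Sum = 97.97265625.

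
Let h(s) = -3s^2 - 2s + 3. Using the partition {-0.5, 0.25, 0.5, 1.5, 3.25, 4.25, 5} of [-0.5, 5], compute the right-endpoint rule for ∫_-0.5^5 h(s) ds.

-187.46875

Subinterval widths: 0.75, 0.25, 1, 1.75, 1, 0.75.
Right endpoints: 0.25, 0.5, 1.5, 3.25, 4.25, 5.
h(0.25) = 2.3125, h(0.5) = 1.25, h(1.5) = -6.75, h(3.25) = -35.1875, h(4.25) = -59.6875, h(5) = -82.
Sum = Σ Δs_i · h(s_i).
Sum = -187.46875.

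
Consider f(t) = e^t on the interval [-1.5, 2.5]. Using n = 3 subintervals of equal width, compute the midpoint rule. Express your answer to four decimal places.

Δt = (2.5 − (-1.5))/3 = 4/3.
Midpoints: -5/6, 0.5, 11/6.
f(-5/6) ≈ 0.4346, f(0.5) ≈ 1.6487, f(11/6) ≈ 6.2547.
Sum = Δt · [f(-5/6) + f(0.5) + f(11/6)].
Sum ≈ 11.1174.

11.1174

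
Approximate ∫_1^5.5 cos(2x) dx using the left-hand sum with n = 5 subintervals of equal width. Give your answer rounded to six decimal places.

Δx = (5.5 − 1)/5 = 0.9.
Left endpoints: 1, 1.9, 2.8, 3.7, 4.6.
f(1) ≈ -0.416147, f(1.9) ≈ -0.790968, f(2.8) ≈ 0.775566, f(3.7) ≈ 0.438547, f(4.6) ≈ -0.974844.
Sum = Δx · [f(1) + f(1.9) + f(2.8) + f(3.7) + f(4.6)].
Sum ≈ -0.871060.

-0.871060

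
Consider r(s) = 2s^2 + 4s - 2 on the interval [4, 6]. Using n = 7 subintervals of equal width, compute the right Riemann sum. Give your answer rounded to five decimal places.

144.24490

Δs = (6 − 4)/7 = 2/7.
Right endpoints: 30/7, 32/7, 34/7, 36/7, 38/7, 40/7, 6.
r(30/7) = 2542/49, r(32/7) = 2846/49, r(34/7) = 3166/49, r(36/7) = 3502/49, r(38/7) = 3854/49, r(40/7) = 4222/49, r(6) = 94.
Sum = Δs · [r(30/7) + r(32/7) + r(34/7) + ...].
Sum ≈ 144.24490.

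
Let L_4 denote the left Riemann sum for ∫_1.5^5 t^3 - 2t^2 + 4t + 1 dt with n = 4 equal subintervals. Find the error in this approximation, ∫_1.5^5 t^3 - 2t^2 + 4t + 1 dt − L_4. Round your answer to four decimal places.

Exact integral: ∫_1.5^5 f(t) dt ≈ 122.901042.
L_4 ≈ 86.932617.
Error ≈ 122.901042 − 86.932617 ≈ 35.9684.

35.9684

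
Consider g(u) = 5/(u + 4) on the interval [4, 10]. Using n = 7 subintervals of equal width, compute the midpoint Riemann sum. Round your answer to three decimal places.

Δu = (10 − 4)/7 = 6/7.
Midpoints: 31/7, 37/7, 43/7, 7, 55/7, 61/7, 67/7.
g(31/7) = 35/59, g(37/7) = 7/13, g(43/7) = 35/71, g(7) = 5/11, g(55/7) = 35/83, g(61/7) = 35/89, g(67/7) = 7/19.
Sum = Δu · [g(31/7) + g(37/7) + g(43/7) + ...].
Sum ≈ 2.796.

2.796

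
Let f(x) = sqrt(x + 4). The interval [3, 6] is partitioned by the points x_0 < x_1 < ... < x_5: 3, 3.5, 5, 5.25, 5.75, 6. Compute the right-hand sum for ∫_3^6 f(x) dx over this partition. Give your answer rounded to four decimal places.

8.9815

Subinterval widths: 0.5, 1.5, 0.25, 0.5, 0.25.
Right endpoints: 3.5, 5, 5.25, 5.75, 6.
f(3.5) ≈ 2.7386, f(5) ≈ 3.0000, f(5.25) ≈ 3.0414, f(5.75) ≈ 3.1225, f(6) ≈ 3.1623.
Sum = Σ Δx_i · f(x_i).
Sum ≈ 8.9815.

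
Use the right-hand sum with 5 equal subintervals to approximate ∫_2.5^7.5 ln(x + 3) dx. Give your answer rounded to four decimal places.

Δx = (7.5 − 2.5)/5 = 1.
Right endpoints: 3.5, 4.5, 5.5, 6.5, 7.5.
f(3.5) ≈ 1.8718, f(4.5) ≈ 2.0149, f(5.5) ≈ 2.1401, f(6.5) ≈ 2.2513, f(7.5) ≈ 2.3514.
Sum = Δx · [f(3.5) + f(4.5) + f(5.5) + f(6.5) + f(7.5)].
Sum ≈ 10.6294.

10.6294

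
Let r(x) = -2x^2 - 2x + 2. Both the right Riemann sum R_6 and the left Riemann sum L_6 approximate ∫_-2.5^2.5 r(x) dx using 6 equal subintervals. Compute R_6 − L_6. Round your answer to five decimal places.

R_6 ≈ -16.1574074.
L_6 ≈ -7.8240741.
R_6 − L_6 ≈ -8.33333.

-8.33333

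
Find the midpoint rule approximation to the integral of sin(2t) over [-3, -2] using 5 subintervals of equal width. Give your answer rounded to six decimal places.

0.812312

Δt = (-2 − (-3))/5 = 0.2.
Midpoints: -2.9, -2.7, -2.5, -2.3, -2.1.
f(-2.9) ≈ 0.464602, f(-2.7) ≈ 0.772764, f(-2.5) ≈ 0.958924, f(-2.3) ≈ 0.993691, f(-2.1) ≈ 0.871576.
Sum = Δt · [f(-2.9) + f(-2.7) + f(-2.5) + f(-2.3) + f(-2.1)].
Sum ≈ 0.812312.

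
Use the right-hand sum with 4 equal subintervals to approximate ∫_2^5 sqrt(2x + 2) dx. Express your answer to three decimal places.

9.332

Δx = (5 − 2)/4 = 0.75.
Right endpoints: 2.75, 3.5, 4.25, 5.
f(2.75) ≈ 2.739, f(3.5) ≈ 3.000, f(4.25) ≈ 3.240, f(5) ≈ 3.464.
Sum = Δx · [f(2.75) + f(3.5) + f(4.25) + f(5)].
Sum ≈ 9.332.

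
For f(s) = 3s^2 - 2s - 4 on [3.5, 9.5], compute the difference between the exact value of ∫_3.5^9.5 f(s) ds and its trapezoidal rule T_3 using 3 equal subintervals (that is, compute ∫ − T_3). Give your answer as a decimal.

-12

Exact integral: ∫_3.5^9.5 f(s) ds = 712.5.
T_3 = 724.5.
Error = 712.5 − 724.5 = -12.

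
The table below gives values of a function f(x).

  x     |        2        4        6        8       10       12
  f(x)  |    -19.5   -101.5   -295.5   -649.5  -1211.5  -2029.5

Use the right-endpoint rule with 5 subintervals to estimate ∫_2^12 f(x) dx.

-8575

Δx = 2.
Sum = 2·[(-101.5) + (-295.5) + (-649.5) + (-1211.5) + (-2029.5)] = -8575.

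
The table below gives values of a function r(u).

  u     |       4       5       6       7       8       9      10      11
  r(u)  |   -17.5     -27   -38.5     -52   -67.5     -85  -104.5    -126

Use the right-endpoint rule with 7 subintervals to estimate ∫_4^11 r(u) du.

Δu = 1.
Sum = 1·[(-27) + (-38.5) + (-52) + (-67.5) + (-85) + (-104.5) + (-126)] = -500.5.

-500.5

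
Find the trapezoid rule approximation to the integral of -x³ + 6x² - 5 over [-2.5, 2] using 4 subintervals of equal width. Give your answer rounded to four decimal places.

Δx = (2 − (-2.5))/4 = 1.125.
f(-2.5) = 48.125, f(-1.375) = 4579/512, f(-0.25) = -4.609375, f(0.875) = -551/512, f(2) = 11.
T_4 = (Δx/2)·[f(x_0) + 2f(x_1) + 2f(x_2) + 2f(x_3) + f(x_4)].
Sum ≈ 36.9229.

36.9229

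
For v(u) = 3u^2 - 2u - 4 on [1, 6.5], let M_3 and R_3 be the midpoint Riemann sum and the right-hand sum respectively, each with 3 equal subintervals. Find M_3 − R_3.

M_3 ≈ 205.753472.
R_3 ≈ 322.972222.
M_3 − R_3 = -117.21875.

-117.21875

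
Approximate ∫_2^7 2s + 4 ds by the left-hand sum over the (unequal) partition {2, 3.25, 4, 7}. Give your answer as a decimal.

53.875

Subinterval widths: 1.25, 0.75, 3.
Left endpoints: 2, 3.25, 4.
f(2) = 8, f(3.25) = 10.5, f(4) = 12.
Sum = Σ Δs_i · f(s_i).
Sum = 53.875.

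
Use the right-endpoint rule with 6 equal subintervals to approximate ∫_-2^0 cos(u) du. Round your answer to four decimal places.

1.1369

Δu = (0 − (-2))/6 = 1/3.
Right endpoints: -5/3, -4/3, -1, -2/3, -1/3, 0.
f(-5/3) ≈ -0.0957, f(-4/3) ≈ 0.2352, f(-1) ≈ 0.5403, f(-2/3) ≈ 0.7859, f(-1/3) ≈ 0.9450, f(0) ≈ 1.0000.
Sum = Δu · [f(-5/3) + f(-4/3) + f(-1) + ...].
Sum ≈ 1.1369.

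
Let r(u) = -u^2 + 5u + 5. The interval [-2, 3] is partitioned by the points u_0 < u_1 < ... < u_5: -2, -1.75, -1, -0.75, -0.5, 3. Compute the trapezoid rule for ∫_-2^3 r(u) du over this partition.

18.609375

Subinterval widths: 0.25, 0.75, 0.25, 0.25, 3.5.
r(-2) = -9, r(-1.75) = -6.8125, r(-1) = -1, r(-0.75) = 0.6875, r(-0.5) = 2.25, r(3) = 11.
On each subinterval the trapezoid contributes (Δu_i/2)·[r(u_{i-1}) + r(u_i)].
Sum = 18.609375.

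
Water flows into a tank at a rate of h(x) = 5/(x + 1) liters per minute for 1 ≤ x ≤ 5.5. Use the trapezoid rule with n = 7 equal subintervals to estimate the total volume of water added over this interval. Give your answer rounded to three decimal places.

5.932

Δx = (5.5 − 1)/7 = 9/14.
h(1) = 2.5, h(23/14) = 70/37, h(16/7) = 35/23, h(41/14) = 14/11, h(25/7) = 1.09375, h(59/14) = 70/73, h(34/7) = 35/41, h(5.5) = 10/13.
T_7 = (Δx/2)·[h(x_0) + 2h(x_1) + ... + 2h(x_{6}) + h(x_7)].
Sum ≈ 5.932.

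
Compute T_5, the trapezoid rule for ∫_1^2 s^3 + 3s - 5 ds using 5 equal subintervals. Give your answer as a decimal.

Δs = (2 − 1)/5 = 0.2.
f(1) = -1, f(1.2) = 0.328, f(1.4) = 1.944, f(1.6) = 3.896, f(1.8) = 6.232, f(2) = 9.
T_5 = (Δs/2)·[f(s_0) + 2f(s_1) + ... + 2f(s_{4}) + f(s_5)].
Sum = 3.28.

3.28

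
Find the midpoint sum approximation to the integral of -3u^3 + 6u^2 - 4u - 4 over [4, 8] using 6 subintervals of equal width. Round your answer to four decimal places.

Δu = (8 − 4)/6 = 2/3.
Midpoints: 13/3, 5, 17/3, 19/3, 7, 23/3.
f(13/3) = -1375/9, f(5) = -249, f(17/3) = -3419/9, f(19/3) = -4957/9, f(7) = -767, f(23/3) = -9305/9.
Sum = Δu · [f(13/3) + f(5) + f(17/3) + ...].
Sum ≈ -2088.8889.

-2088.8889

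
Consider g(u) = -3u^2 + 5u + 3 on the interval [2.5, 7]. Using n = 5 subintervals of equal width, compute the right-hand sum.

-256.41

Δu = (7 − 2.5)/5 = 0.9.
Right endpoints: 3.4, 4.3, 5.2, 6.1, 7.
g(3.4) = -14.68, g(4.3) = -30.97, g(5.2) = -52.12, g(6.1) = -78.13, g(7) = -109.
Sum = Δu · [g(3.4) + g(4.3) + g(5.2) + g(6.1) + g(7)].
Sum = -256.41.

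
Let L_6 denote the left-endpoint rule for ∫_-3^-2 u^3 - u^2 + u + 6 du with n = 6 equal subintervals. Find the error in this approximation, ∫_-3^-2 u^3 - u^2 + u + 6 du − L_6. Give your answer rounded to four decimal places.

2.1227

Exact integral: ∫_-3^-2 f(u) du ≈ -19.083333.
L_6 ≈ -21.206019.
Error ≈ -19.083333 − (-21.206019) ≈ 2.1227.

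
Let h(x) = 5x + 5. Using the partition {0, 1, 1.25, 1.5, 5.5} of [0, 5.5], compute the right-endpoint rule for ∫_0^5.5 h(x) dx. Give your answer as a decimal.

Subinterval widths: 1, 0.25, 0.25, 4.
Right endpoints: 1, 1.25, 1.5, 5.5.
h(1) = 10, h(1.25) = 11.25, h(1.5) = 12.5, h(5.5) = 32.5.
Sum = Σ Δx_i · h(x_i).
Sum = 145.9375.

145.9375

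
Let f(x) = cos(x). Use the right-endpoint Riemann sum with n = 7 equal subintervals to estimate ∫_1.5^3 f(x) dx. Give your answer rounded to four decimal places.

Δx = (3 − 1.5)/7 = 3/14.
Right endpoints: 12/7, 27/14, 15/7, 33/14, 18/7, 39/14, 3.
f(12/7) ≈ -0.1430, f(27/14) ≈ -0.3502, f(15/7) ≈ -0.5414, f(33/14) ≈ -0.7078, f(18/7) ≈ -0.8418, f(39/14) ≈ -0.9373, f(3) ≈ -0.9900.
Sum = Δx · [f(12/7) + f(27/14) + f(15/7) + ...].
Sum ≈ -0.9667.

-0.9667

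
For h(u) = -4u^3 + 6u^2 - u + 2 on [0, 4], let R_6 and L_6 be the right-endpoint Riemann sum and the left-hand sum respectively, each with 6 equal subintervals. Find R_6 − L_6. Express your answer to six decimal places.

R_6 = -188.
L_6 ≈ -78.66666667.
R_6 − L_6 ≈ -109.333333.

-109.333333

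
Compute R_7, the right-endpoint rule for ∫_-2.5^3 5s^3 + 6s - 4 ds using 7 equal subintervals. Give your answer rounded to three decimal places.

Δs = (3 − (-2.5))/7 = 11/14.
Right endpoints: -12/7, -13/14, -1/7, 9/14, 10/7, 31/14, 3.
f(-12/7) = -13540/343, f(-13/14) = -37249/2744, f(-1/7) = -1671/343, f(9/14) = 3253/2744, f(10/7) = 6568/343, f(31/14) = 174435/2744, f(3) = 149.
Sum = Δs · [f(-12/7) + f(-13/14) + f(-1/7) + ...].
Sum ≈ 137.486.

137.486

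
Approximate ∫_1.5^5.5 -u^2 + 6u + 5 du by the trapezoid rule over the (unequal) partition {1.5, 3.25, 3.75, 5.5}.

Subinterval widths: 1.75, 0.5, 1.75.
f(1.5) = 11.75, f(3.25) = 13.9375, f(3.75) = 13.4375, f(5.5) = 7.75.
On each subinterval the trapezoid contributes (Δu_i/2)·[f(u_{i-1}) + f(u_i)].
Sum = 47.859375.

47.859375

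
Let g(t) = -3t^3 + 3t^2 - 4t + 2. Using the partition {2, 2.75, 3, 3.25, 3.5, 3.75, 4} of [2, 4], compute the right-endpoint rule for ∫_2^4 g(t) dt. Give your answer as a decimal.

Subinterval widths: 0.75, 0.25, 0.25, 0.25, 0.25, 0.25.
Right endpoints: 2.75, 3, 3.25, 3.5, 3.75, 4.
g(2.75) = -48.703125, g(3) = -64, g(3.25) = -82.296875, g(3.5) = -103.875, g(3.75) = -129.015625, g(4) = -158.
Sum = Σ Δt_i · g(t_i).
Sum = -170.82421875.

-170.82421875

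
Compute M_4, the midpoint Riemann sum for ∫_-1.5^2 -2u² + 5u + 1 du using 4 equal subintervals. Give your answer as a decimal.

0.73828125

Δu = (2 − (-1.5))/4 = 0.875.
Midpoints: -1.0625, -0.1875, 0.6875, 1.5625.
f(-1.0625) = -6.5703125, f(-0.1875) = -0.0078125, f(0.6875) = 3.4921875, f(1.5625) = 3.9296875.
Sum = Δu · [f(-1.0625) + f(-0.1875) + f(0.6875) + f(1.5625)].
Sum = 0.73828125.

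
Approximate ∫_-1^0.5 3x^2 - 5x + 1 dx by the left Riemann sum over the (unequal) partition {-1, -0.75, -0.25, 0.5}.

7.296875

Subinterval widths: 0.25, 0.5, 0.75.
Left endpoints: -1, -0.75, -0.25.
f(-1) = 9, f(-0.75) = 6.4375, f(-0.25) = 2.4375.
Sum = Σ Δx_i · f(x_i).
Sum = 7.296875.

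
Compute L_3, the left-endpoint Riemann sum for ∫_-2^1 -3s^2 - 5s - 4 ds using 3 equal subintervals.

-12

Δs = (1 − (-2))/3 = 1.
Left endpoints: -2, -1, 0.
f(-2) = -6, f(-1) = -2, f(0) = -4.
Sum = Δs · [f(-2) + f(-1) + f(0)].
Sum = -12.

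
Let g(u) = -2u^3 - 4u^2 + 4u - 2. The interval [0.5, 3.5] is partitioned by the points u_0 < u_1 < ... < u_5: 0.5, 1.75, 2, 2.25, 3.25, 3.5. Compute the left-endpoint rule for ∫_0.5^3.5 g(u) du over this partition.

-73.5625

Subinterval widths: 1.25, 0.25, 0.25, 1, 0.25.
Left endpoints: 0.5, 1.75, 2, 2.25, 3.25.
g(0.5) = -1.25, g(1.75) = -17.96875, g(2) = -26, g(2.25) = -36.03125, g(3.25) = -99.90625.
Sum = Σ Δu_i · g(u_i).
Sum = -73.5625.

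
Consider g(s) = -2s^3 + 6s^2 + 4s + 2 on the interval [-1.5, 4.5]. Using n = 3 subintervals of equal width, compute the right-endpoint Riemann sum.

-34.5

Δs = (4.5 − (-1.5))/3 = 2.
Right endpoints: 0.5, 2.5, 4.5.
g(0.5) = 5.25, g(2.5) = 18.25, g(4.5) = -40.75.
Sum = Δs · [g(0.5) + g(2.5) + g(4.5)].
Sum = -34.5.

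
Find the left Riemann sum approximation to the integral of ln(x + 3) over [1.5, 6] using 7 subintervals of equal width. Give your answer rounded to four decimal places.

Δx = (6 − 1.5)/7 = 9/14.
Left endpoints: 1.5, 15/7, 39/14, 24/7, 57/14, 33/7, 75/14.
f(1.5) ≈ 1.5041, f(15/7) ≈ 1.6376, f(39/14) ≈ 1.7554, f(24/7) ≈ 1.8608, f(57/14) ≈ 1.9561, f(33/7) ≈ 2.0431, f(75/14) ≈ 2.1231.
Sum = Δx · [f(1.5) + f(15/7) + f(39/14) + ...].
Sum ≈ 8.2801.

8.2801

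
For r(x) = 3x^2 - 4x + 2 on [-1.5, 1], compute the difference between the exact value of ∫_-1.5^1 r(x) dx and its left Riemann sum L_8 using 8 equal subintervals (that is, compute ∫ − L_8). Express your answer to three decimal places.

Exact integral: ∫_-1.5^1 r(x) dx = 11.875.
L_8 ≈ 14.14551.
Error ≈ 11.875 − 14.14551 ≈ -2.271.

-2.271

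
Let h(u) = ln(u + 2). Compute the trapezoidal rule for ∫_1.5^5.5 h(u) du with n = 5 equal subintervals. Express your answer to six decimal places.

Δu = (5.5 − 1.5)/5 = 0.8.
h(1.5) ≈ 1.252763, h(2.3) ≈ 1.458615, h(3.1) ≈ 1.629241, h(3.9) ≈ 1.774952, h(4.7) ≈ 1.902108, h(5.5) ≈ 2.014903.
T_5 = (Δu/2)·[h(u_0) + 2h(u_1) + ... + 2h(u_{4}) + h(u_5)].
Sum ≈ 6.718999.

6.718999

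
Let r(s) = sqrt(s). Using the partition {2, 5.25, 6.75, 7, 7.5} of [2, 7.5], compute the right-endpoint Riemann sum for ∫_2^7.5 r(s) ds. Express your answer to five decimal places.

Subinterval widths: 3.25, 1.5, 0.25, 0.5.
Right endpoints: 5.25, 6.75, 7, 7.5.
r(5.25) ≈ 2.29129, r(6.75) ≈ 2.59808, r(7) ≈ 2.64575, r(7.5) ≈ 2.73861.
Sum = Σ Δs_i · r(s_i).
Sum ≈ 13.37454.

13.37454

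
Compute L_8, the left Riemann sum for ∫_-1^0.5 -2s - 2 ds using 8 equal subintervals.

Δs = (0.5 − (-1))/8 = 0.1875.
Left endpoints: -1, -0.8125, -0.625, -0.4375, -0.25, -0.0625, 0.125, 0.3125.
f(-1) = 0, f(-0.8125) = -0.375, f(-0.625) = -0.75, f(-0.4375) = -1.125, f(-0.25) = -1.5, f(-0.0625) = -1.875, f(0.125) = -2.25, f(0.3125) = -2.625.
Sum = Δs · [f(-1) + f(-0.8125) + f(-0.625) + ...].
Sum = -1.96875.

-1.96875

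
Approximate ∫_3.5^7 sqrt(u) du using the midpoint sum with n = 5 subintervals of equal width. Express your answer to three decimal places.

7.983

Δu = (7 − 3.5)/5 = 0.7.
Midpoints: 3.85, 4.55, 5.25, 5.95, 6.65.
f(3.85) ≈ 1.962, f(4.55) ≈ 2.133, f(5.25) ≈ 2.291, f(5.95) ≈ 2.439, f(6.65) ≈ 2.579.
Sum = Δu · [f(3.85) + f(4.55) + f(5.25) + f(5.95) + f(6.65)].
Sum ≈ 7.983.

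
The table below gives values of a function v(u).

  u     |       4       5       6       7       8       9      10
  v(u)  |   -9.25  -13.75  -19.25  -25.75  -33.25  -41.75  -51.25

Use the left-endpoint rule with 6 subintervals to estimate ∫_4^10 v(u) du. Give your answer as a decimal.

-143

Δu = 1.
Sum = 1·[(-9.25) + (-13.75) + (-19.25) + (-25.75) + (-33.25) + (-41.75)] = -143.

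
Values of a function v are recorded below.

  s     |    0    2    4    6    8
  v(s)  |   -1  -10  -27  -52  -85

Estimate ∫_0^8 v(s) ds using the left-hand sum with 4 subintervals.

Δs = 2.
Sum = 2·[(-1) + (-10) + (-27) + (-52)] = -180.

-180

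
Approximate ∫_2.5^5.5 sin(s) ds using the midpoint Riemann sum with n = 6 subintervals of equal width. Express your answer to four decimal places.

-1.5257

Δs = (5.5 − 2.5)/6 = 0.5.
Midpoints: 2.75, 3.25, 3.75, 4.25, 4.75, 5.25.
f(2.75) ≈ 0.3817, f(3.25) ≈ -0.1082, f(3.75) ≈ -0.5716, f(4.25) ≈ -0.8950, f(4.75) ≈ -0.9993, f(5.25) ≈ -0.8589.
Sum = Δs · [f(2.75) + f(3.25) + f(3.75) + ...].
Sum ≈ -1.5257.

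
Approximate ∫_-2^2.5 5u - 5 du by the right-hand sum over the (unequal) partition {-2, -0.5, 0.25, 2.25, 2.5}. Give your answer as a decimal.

Subinterval widths: 1.5, 0.75, 2, 0.25.
Right endpoints: -0.5, 0.25, 2.25, 2.5.
f(-0.5) = -7.5, f(0.25) = -3.75, f(2.25) = 6.25, f(2.5) = 7.5.
Sum = Σ Δu_i · f(u_i).
Sum = 0.3125.

0.3125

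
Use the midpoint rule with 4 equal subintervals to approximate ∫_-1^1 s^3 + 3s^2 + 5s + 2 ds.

Δs = (1 − (-1))/4 = 0.5.
Midpoints: -0.75, -0.25, 0.25, 0.75.
f(-0.75) = -0.484375, f(-0.25) = 0.921875, f(0.25) = 3.453125, f(0.75) = 7.859375.
Sum = Δs · [f(-0.75) + f(-0.25) + f(0.25) + f(0.75)].
Sum = 5.875.

5.875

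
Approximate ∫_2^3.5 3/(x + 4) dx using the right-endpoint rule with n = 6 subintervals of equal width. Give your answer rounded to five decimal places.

Δx = (3.5 − 2)/6 = 0.25.
Right endpoints: 2.25, 2.5, 2.75, 3, 3.25, 3.5.
f(2.25) = 0.48, f(2.5) = 6/13, f(2.75) = 4/9, f(3) = 3/7, f(3.25) = 12/29, f(3.5) = 0.4.
Sum = Δx · [f(2.25) + f(2.5) + f(2.75) + ...].
Sum ≈ 0.65709.

0.65709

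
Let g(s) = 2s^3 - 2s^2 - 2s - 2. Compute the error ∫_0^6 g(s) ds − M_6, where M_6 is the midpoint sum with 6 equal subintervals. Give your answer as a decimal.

Exact integral: ∫_0^6 g(s) ds = 456.
M_6 = 448.
Error = 456 − 448 = 8.

8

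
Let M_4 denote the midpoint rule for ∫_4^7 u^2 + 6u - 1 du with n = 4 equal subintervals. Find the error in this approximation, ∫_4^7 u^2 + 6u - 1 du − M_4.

0.140625

Exact integral: ∫_4^7 f(u) du = 189.
M_4 = 188.859375.
Error = 189 − 188.859375 = 0.140625.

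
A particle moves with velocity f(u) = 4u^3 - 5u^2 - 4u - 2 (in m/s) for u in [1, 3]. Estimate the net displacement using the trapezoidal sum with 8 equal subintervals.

17.0625

Δu = (3 − 1)/8 = 0.25.
f(1) = -7, f(1.25) = -7, f(1.5) = -5.75, f(1.75) = -2.875, f(2) = 2, f(2.25) = 9.25, f(2.5) = 19.25, f(2.75) = 32.375, f(3) = 49.
T_8 = (Δu/2)·[f(u_0) + 2f(u_1) + ... + 2f(u_{7}) + f(u_8)].
Sum = 17.0625.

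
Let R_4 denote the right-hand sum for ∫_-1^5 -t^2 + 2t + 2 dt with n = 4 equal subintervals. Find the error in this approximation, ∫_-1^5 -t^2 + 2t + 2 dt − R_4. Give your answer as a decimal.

11.25

Exact integral: ∫_-1^5 f(t) dt = -6.
R_4 = -17.25.
Error = -6 − (-17.25) = 11.25.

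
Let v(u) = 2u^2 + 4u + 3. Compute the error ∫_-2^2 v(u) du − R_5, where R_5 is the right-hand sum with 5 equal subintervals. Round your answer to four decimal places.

Exact integral: ∫_-2^2 v(u) du ≈ 22.666667.
R_5 = 29.92.
Error ≈ 22.666667 − 29.92 ≈ -7.2533.

-7.2533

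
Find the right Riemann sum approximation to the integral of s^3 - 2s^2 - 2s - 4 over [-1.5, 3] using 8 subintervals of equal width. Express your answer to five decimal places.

Δs = (3 − (-1.5))/8 = 0.5625.
Right endpoints: -0.9375, -0.375, 0.1875, 0.75, 1.3125, 1.875, 2.4375, 3.
f(-0.9375) = -19279/4096, f(-0.375) = -1835/512, f(0.1875) = -18181/4096, f(0.75) = -6.203125, f(1.3125) = -31987/4096, f(1.875) = -4193/512, f(2.4375) = -25705/4096, f(3) = -1.
Sum = Δs · [f(-0.9375) + f(-0.375) + f(0.1875) + ...].
Sum ≈ -23.74146.

-23.74146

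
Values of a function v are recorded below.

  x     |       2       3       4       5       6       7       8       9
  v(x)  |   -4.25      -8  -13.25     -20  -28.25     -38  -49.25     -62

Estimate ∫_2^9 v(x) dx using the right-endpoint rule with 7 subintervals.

Δx = 1.
Sum = 1·[(-8) + (-13.25) + (-20) + (-28.25) + (-38) + (-49.25) + (-62)] = -218.75.

-218.75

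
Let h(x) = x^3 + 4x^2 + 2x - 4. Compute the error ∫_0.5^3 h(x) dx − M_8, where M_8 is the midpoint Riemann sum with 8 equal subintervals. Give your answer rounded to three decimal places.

Exact integral: ∫_0.5^3 h(x) dx ≈ 54.81771.
M_8 ≈ 54.62952.
Error ≈ 54.81771 − 54.62952 ≈ 0.188.

0.188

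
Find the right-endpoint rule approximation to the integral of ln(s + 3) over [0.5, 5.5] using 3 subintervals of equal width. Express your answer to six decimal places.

Δs = (5.5 − 0.5)/3 = 5/3.
Right endpoints: 13/6, 23/6, 5.5.
f(13/6) ≈ 1.642228, f(23/6) ≈ 1.921813, f(5.5) ≈ 2.140066.
Sum = Δs · [f(13/6) + f(23/6) + f(5.5)].
Sum ≈ 9.506844.

9.506844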